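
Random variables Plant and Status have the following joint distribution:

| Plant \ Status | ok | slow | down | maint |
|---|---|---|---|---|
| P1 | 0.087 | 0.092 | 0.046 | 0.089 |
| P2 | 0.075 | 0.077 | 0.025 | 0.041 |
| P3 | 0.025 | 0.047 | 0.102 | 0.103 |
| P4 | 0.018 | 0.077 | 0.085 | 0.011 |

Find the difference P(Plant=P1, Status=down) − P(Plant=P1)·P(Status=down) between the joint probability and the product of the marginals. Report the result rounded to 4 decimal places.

-0.0350

P(Plant=P1) = 0.087 + 0.092 + 0.046 + 0.089 = 0.314.
P(Status=down) = 0.046 + 0.025 + 0.102 + 0.085 = 0.258.
P(Plant=P1, Status=down) − P(Plant=P1)P(Status=down) = 0.046 − 0.314×0.258 = -0.0350.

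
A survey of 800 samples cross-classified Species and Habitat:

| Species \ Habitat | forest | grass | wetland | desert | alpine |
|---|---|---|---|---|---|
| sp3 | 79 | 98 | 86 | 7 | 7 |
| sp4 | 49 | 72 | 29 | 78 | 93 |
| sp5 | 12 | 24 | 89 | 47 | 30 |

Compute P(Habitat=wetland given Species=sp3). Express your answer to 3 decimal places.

0.310

Total with Species=sp3: 79 + 98 + 86 + 7 + 7 = 277.
P(Habitat=wetland | Species=sp3) = 86/277 = 0.310.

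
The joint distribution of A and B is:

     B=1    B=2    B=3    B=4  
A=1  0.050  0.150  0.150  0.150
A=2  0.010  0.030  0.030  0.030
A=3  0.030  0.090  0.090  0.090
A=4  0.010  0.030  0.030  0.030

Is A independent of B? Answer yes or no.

Every cell satisfies P(A,B) = P(A)·P(B). For instance P(A=3) = 0.300, P(B=4) = 0.300, and 0.300×0.300 = 0.090 matches the joint entry. So A and B are independent.

yes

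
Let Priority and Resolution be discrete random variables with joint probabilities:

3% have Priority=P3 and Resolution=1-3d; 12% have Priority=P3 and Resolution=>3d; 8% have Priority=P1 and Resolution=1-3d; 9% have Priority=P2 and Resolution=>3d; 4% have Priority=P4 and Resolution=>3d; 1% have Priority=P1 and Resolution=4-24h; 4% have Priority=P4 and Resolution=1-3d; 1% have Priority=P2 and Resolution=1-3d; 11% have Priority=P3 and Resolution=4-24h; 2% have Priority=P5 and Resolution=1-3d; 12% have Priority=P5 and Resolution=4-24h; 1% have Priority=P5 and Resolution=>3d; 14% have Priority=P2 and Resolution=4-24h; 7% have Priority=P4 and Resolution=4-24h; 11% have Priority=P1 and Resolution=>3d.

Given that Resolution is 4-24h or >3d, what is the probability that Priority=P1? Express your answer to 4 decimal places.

0.1463

P(Resolution=4-24h) = 0.01 + 0.14 + 0.11 + 0.07 + 0.12 = 0.45.
P(Resolution=>3d) = 0.11 + 0.09 + 0.12 + 0.04 + 0.01 = 0.37.
P(Resolution ∈ {4-24h, >3d}) = 0.45 + 0.37 = 0.82; P(Priority=P1, Resolution ∈ {4-24h, >3d}) = 0.01 + 0.11 = 0.12.
P(Priority=P1 | Resolution ∈ {4-24h, >3d}) = 0.12/0.82 = 0.1463.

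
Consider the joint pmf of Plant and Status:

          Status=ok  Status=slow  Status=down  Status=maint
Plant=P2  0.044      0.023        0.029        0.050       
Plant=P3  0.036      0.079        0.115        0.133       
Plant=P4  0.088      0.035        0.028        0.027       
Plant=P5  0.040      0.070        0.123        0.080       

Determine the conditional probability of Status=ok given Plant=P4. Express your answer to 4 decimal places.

P(Plant=P4) = 0.088 + 0.035 + 0.028 + 0.027 = 0.178.
P(Status=ok | Plant=P4) = 0.088/0.178 = 0.4944.

0.4944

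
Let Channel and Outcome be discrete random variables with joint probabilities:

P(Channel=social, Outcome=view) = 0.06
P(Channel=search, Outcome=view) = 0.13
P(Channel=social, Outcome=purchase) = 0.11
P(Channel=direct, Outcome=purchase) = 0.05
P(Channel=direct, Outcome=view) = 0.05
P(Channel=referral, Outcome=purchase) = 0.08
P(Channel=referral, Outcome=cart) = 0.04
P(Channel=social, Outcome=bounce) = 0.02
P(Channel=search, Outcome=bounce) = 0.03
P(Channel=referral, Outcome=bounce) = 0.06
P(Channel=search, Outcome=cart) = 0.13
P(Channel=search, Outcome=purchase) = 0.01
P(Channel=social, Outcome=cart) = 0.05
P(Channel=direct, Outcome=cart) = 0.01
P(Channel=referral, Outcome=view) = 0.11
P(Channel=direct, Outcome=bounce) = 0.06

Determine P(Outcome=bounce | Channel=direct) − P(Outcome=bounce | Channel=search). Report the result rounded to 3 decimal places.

P(Channel=direct) = 0.06 + 0.05 + 0.01 + 0.05 = 0.17; P(Outcome=bounce | Channel=direct) = 0.06/0.17 = 0.3529.
P(Channel=search) = 0.03 + 0.13 + 0.13 + 0.01 = 0.30; P(Outcome=bounce | Channel=search) = 0.03/0.30 = 0.1000.
Difference = 0.253.

0.253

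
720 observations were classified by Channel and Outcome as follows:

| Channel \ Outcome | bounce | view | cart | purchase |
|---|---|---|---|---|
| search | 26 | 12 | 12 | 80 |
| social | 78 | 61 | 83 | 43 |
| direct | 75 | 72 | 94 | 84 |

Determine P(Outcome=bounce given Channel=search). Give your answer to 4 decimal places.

Total with Channel=search: 26 + 12 + 12 + 80 = 130.
P(Outcome=bounce | Channel=search) = 26/130 = 0.2000.

0.2000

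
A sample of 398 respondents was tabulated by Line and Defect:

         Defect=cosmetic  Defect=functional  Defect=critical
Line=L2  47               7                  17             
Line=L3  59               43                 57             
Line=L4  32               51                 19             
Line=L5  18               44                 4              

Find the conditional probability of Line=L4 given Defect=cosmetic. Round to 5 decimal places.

Total with Defect=cosmetic: 47 + 59 + 32 + 18 = 156.
P(Line=L4 | Defect=cosmetic) = 32/156 = 0.20513.

0.20513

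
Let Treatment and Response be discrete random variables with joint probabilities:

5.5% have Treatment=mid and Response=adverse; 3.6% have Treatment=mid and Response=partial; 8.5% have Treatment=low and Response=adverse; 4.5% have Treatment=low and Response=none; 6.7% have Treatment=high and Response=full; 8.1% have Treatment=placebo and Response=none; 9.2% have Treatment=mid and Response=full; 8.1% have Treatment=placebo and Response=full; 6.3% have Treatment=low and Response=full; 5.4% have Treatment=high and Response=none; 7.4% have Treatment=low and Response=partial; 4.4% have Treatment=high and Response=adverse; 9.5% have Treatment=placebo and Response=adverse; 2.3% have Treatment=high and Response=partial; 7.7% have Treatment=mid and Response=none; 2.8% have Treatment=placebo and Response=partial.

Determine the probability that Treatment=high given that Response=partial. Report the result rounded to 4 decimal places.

P(Response=partial) = 0.028 + 0.074 + 0.036 + 0.023 = 0.161.
P(Treatment=high | Response=partial) = 0.023/0.161 = 0.1429.

0.1429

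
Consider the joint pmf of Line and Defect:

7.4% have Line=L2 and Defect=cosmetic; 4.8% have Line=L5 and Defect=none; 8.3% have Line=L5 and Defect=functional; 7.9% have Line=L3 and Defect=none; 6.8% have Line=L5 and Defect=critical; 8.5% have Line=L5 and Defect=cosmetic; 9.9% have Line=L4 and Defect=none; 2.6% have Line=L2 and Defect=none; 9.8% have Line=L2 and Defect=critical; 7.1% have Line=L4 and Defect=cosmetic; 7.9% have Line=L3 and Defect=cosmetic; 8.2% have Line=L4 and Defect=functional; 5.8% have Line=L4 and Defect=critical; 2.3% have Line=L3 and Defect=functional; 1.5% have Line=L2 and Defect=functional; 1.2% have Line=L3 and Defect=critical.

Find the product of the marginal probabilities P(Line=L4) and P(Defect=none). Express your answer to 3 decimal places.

P(Line=L4) = 0.099 + 0.071 + 0.082 + 0.058 = 0.310.
P(Defect=none) = 0.026 + 0.079 + 0.099 + 0.048 = 0.252.
Product: 0.310 × 0.252 = 0.078.

0.078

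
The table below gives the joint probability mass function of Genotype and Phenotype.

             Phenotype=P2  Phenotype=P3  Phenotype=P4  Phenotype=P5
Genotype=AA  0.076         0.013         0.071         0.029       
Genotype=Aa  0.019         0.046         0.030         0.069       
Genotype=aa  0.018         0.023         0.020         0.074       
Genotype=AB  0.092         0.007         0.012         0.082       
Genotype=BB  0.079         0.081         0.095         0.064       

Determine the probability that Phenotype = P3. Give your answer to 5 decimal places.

P(Phenotype=P3) = 0.013 + 0.046 + 0.023 + 0.007 + 0.081 = 0.170.

0.17000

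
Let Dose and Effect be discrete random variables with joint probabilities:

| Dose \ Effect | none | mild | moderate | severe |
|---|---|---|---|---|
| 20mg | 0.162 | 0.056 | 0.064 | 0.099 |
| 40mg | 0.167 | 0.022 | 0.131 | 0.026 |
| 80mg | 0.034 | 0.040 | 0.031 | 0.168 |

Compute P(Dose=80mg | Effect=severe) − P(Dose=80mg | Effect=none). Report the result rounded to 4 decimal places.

P(Effect=severe) = 0.099 + 0.026 + 0.168 = 0.293; P(Dose=80mg | Effect=severe) = 0.168/0.293 = 0.57338.
P(Effect=none) = 0.162 + 0.167 + 0.034 = 0.363; P(Dose=80mg | Effect=none) = 0.034/0.363 = 0.09366.
Difference = 0.4797.

0.4797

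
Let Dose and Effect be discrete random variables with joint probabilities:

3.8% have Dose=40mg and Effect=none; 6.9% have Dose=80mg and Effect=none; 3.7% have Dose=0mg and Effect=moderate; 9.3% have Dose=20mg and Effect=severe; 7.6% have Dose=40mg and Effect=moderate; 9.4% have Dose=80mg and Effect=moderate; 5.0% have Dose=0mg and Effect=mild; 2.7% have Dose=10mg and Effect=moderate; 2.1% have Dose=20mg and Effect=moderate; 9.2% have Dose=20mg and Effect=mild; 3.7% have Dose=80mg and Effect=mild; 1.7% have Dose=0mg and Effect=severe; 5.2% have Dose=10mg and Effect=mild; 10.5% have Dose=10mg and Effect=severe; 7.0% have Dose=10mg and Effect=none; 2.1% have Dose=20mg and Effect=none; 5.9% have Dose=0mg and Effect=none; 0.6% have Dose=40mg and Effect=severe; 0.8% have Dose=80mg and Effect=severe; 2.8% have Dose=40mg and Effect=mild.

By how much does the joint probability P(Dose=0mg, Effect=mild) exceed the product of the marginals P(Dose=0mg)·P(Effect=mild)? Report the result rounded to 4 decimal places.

0.0078

P(Dose=0mg) = 0.059 + 0.050 + 0.037 + 0.017 = 0.163.
P(Effect=mild) = 0.050 + 0.052 + 0.092 + 0.028 + 0.037 = 0.259.
P(Dose=0mg, Effect=mild) − P(Dose=0mg)P(Effect=mild) = 0.050 − 0.163×0.259 = 0.0078.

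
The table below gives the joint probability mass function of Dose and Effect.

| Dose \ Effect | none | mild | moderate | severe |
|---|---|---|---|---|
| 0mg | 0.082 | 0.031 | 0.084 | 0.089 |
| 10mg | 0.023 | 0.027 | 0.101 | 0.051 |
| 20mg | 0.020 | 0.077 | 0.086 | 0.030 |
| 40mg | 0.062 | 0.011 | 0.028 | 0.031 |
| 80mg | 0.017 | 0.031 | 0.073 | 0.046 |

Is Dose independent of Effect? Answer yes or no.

no

P(Dose=20mg) = 0.213 and P(Effect=mild) = 0.177, so their product is 0.03770, but P(Dose=20mg, Effect=mild) = 0.077. Since these differ, Dose and Effect are not independent.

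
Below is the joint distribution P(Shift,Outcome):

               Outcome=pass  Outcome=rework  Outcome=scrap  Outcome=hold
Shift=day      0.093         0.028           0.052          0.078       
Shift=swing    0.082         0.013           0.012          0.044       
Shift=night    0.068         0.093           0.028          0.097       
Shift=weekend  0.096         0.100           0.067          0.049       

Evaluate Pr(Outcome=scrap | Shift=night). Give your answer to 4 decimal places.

P(Shift=night) = 0.068 + 0.093 + 0.028 + 0.097 = 0.286.
P(Outcome=scrap | Shift=night) = 0.028/0.286 = 0.0979.

0.0979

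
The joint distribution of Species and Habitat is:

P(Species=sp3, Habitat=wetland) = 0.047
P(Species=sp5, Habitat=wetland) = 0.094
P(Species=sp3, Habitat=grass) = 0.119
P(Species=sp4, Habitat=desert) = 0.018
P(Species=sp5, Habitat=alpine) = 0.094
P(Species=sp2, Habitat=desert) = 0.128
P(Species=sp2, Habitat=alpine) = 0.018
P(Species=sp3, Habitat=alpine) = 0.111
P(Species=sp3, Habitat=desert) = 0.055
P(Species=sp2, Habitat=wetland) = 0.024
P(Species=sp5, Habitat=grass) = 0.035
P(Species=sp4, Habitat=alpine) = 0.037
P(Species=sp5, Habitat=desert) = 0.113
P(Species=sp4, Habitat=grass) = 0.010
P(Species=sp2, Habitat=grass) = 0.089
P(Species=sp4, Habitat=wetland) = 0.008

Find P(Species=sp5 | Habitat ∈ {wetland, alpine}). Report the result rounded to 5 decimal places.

P(Habitat=wetland) = 0.024 + 0.047 + 0.008 + 0.094 = 0.173.
P(Habitat=alpine) = 0.018 + 0.111 + 0.037 + 0.094 = 0.260.
P(Habitat ∈ {wetland, alpine}) = 0.173 + 0.260 = 0.433; P(Species=sp5, Habitat ∈ {wetland, alpine}) = 0.094 + 0.094 = 0.188.
P(Species=sp5 | Habitat ∈ {wetland, alpine}) = 0.188/0.433 = 0.43418.

0.43418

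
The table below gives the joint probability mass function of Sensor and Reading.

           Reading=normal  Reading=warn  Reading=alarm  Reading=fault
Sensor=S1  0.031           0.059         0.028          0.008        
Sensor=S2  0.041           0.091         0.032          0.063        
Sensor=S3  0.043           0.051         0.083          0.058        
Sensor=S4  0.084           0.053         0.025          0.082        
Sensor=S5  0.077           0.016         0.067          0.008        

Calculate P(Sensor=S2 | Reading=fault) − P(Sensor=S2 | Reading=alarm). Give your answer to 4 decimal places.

P(Reading=fault) = 0.008 + 0.063 + 0.058 + 0.082 + 0.008 = 0.219; P(Sensor=S2 | Reading=fault) = 0.063/0.219 = 0.28767.
P(Reading=alarm) = 0.028 + 0.032 + 0.083 + 0.025 + 0.067 = 0.235; P(Sensor=S2 | Reading=alarm) = 0.032/0.235 = 0.13617.
Difference = 0.1515.

0.1515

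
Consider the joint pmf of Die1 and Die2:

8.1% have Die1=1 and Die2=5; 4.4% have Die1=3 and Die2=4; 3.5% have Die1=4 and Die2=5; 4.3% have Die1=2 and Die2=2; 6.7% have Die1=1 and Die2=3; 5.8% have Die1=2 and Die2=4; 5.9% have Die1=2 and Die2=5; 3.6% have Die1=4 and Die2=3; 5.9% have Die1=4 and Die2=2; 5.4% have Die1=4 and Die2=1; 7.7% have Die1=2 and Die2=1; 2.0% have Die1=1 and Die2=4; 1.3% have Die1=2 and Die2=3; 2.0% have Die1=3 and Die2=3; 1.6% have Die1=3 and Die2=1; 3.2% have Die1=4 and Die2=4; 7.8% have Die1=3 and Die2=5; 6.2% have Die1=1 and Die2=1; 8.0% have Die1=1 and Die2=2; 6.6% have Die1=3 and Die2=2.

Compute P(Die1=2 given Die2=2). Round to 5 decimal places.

P(Die2=2) = 0.080 + 0.043 + 0.066 + 0.059 = 0.248.
P(Die1=2 | Die2=2) = 0.043/0.248 = 0.17339.

0.17339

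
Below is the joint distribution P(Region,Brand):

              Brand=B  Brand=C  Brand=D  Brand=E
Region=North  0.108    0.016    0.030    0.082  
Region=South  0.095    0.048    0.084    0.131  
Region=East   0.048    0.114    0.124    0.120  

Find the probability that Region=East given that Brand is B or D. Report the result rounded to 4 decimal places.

P(Brand=B) = 0.108 + 0.095 + 0.048 = 0.251.
P(Brand=D) = 0.030 + 0.084 + 0.124 = 0.238.
P(Brand ∈ {B, D}) = 0.251 + 0.238 = 0.489; P(Region=East, Brand ∈ {B, D}) = 0.048 + 0.124 = 0.172.
P(Region=East | Brand ∈ {B, D}) = 0.172/0.489 = 0.3517.

0.3517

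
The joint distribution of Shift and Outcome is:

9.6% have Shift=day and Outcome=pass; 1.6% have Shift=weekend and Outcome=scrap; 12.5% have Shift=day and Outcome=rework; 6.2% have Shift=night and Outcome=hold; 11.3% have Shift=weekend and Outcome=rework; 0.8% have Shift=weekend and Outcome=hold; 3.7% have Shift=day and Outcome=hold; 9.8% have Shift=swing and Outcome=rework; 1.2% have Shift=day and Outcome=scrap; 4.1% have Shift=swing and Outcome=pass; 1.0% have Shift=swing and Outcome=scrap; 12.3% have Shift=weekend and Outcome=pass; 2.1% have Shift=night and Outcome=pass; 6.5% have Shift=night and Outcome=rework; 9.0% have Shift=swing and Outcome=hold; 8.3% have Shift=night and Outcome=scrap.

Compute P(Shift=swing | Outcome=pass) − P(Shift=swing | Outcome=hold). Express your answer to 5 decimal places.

-0.31095

P(Outcome=pass) = 0.096 + 0.041 + 0.021 + 0.123 = 0.281; P(Shift=swing | Outcome=pass) = 0.041/0.281 = 0.145907.
P(Outcome=hold) = 0.037 + 0.090 + 0.062 + 0.008 = 0.197; P(Shift=swing | Outcome=hold) = 0.090/0.197 = 0.456853.
Difference = -0.31095.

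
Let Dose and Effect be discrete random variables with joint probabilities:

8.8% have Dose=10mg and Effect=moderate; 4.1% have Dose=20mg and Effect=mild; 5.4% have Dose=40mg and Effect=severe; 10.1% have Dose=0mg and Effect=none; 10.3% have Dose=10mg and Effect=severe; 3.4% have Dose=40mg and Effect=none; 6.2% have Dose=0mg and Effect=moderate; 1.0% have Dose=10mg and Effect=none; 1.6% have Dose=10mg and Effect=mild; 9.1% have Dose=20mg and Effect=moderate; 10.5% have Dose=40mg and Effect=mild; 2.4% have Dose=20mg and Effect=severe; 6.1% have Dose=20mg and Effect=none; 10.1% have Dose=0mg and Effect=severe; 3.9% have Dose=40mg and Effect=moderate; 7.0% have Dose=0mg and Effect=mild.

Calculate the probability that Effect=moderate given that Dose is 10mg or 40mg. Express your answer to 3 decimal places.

0.283

P(Dose=10mg) = 0.010 + 0.016 + 0.088 + 0.103 = 0.217.
P(Dose=40mg) = 0.034 + 0.105 + 0.039 + 0.054 = 0.232.
P(Dose ∈ {10mg, 40mg}) = 0.217 + 0.232 = 0.449; P(Effect=moderate, Dose ∈ {10mg, 40mg}) = 0.088 + 0.039 = 0.127.
P(Effect=moderate | Dose ∈ {10mg, 40mg}) = 0.127/0.449 = 0.283.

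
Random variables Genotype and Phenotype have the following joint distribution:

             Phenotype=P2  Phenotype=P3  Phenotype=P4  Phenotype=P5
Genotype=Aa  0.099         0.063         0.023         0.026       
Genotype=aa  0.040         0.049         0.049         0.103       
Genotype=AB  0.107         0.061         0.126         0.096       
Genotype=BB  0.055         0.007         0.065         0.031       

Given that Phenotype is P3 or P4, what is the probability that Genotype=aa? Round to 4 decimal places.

P(Phenotype=P3) = 0.063 + 0.049 + 0.061 + 0.007 = 0.180.
P(Phenotype=P4) = 0.023 + 0.049 + 0.126 + 0.065 = 0.263.
P(Phenotype ∈ {P3, P4}) = 0.180 + 0.263 = 0.443; P(Genotype=aa, Phenotype ∈ {P3, P4}) = 0.049 + 0.049 = 0.098.
P(Genotype=aa | Phenotype ∈ {P3, P4}) = 0.098/0.443 = 0.2212.

0.2212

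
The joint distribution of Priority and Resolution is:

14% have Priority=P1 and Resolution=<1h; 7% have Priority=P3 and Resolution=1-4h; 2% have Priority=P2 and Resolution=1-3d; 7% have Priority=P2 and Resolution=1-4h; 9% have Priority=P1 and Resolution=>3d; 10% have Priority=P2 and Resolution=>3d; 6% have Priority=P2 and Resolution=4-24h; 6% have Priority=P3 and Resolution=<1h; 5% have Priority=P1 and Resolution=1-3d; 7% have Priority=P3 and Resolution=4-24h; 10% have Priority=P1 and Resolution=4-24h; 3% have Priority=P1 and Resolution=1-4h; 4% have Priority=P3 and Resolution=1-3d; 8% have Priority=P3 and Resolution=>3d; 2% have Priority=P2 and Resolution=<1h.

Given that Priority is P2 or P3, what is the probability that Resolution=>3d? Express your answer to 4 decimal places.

0.3051

P(Priority=P2) = 0.02 + 0.07 + 0.06 + 0.02 + 0.10 = 0.27.
P(Priority=P3) = 0.06 + 0.07 + 0.07 + 0.04 + 0.08 = 0.32.
P(Priority ∈ {P2, P3}) = 0.27 + 0.32 = 0.59; P(Resolution=>3d, Priority ∈ {P2, P3}) = 0.10 + 0.08 = 0.18.
P(Resolution=>3d | Priority ∈ {P2, P3}) = 0.18/0.59 = 0.3051.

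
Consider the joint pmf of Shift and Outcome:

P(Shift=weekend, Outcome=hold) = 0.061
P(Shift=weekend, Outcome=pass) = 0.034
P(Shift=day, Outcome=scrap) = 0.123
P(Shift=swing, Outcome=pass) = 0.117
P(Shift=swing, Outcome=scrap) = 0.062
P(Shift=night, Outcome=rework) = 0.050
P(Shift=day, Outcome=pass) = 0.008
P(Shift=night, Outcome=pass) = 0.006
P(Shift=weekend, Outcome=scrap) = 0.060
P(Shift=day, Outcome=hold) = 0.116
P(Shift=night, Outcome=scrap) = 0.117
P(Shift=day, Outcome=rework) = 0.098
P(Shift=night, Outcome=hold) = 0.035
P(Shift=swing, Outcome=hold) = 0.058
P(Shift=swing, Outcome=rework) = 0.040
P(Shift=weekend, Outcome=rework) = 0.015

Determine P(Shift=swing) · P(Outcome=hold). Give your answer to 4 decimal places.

P(Shift=swing) = 0.117 + 0.040 + 0.062 + 0.058 = 0.277.
P(Outcome=hold) = 0.116 + 0.058 + 0.035 + 0.061 = 0.270.
Product: 0.277 × 0.270 = 0.0748.

0.0748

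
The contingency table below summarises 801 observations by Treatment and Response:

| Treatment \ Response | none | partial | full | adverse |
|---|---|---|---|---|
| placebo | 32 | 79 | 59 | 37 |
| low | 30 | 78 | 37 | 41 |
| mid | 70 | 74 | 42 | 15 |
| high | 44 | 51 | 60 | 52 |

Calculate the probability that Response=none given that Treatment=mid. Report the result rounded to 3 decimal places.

0.348

Total with Treatment=mid: 70 + 74 + 42 + 15 = 201.
P(Response=none | Treatment=mid) = 70/201 = 0.348.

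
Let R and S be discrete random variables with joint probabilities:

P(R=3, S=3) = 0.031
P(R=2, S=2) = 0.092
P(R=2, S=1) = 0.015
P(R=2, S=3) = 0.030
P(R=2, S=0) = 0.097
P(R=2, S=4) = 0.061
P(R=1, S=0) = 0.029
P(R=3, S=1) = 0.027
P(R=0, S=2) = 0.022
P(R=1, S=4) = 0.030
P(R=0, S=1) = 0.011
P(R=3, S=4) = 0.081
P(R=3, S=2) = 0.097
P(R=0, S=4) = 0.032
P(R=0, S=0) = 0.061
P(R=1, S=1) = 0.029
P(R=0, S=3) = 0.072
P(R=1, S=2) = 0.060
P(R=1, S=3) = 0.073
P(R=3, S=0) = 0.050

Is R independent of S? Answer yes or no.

P(R=0) = 0.198 and P(S=2) = 0.271, so their product is 0.05366, but P(R=0, S=2) = 0.022. Since these differ, R and S are not independent.

no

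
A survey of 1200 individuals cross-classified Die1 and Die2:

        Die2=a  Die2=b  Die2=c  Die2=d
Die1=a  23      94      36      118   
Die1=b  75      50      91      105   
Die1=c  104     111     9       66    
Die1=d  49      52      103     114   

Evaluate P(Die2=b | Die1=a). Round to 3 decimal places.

Total with Die1=a: 23 + 94 + 36 + 118 = 271.
P(Die2=b | Die1=a) = 94/271 = 0.347.

0.347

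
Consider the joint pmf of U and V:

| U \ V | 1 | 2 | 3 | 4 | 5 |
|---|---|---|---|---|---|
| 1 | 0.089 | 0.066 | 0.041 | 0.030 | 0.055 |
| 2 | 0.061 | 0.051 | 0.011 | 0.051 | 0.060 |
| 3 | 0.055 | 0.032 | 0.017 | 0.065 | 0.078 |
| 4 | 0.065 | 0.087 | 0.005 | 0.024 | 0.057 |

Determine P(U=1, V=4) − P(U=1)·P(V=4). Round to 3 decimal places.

-0.018

P(U=1) = 0.089 + 0.066 + 0.041 + 0.030 + 0.055 = 0.281.
P(V=4) = 0.030 + 0.051 + 0.065 + 0.024 = 0.170.
P(U=1, V=4) − P(U=1)P(V=4) = 0.030 − 0.281×0.170 = -0.018.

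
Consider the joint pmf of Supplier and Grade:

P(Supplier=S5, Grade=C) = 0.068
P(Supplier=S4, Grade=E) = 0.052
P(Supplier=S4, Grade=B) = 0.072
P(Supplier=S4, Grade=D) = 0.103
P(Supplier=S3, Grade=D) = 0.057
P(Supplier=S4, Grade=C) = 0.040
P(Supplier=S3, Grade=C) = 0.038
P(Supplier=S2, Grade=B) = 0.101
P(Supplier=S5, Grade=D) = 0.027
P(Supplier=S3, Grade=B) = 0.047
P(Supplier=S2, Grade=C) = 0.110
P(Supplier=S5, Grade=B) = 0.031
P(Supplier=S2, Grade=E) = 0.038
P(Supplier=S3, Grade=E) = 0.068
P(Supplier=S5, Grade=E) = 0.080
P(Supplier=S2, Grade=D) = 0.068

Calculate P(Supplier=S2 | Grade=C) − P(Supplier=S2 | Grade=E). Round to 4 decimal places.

P(Grade=C) = 0.110 + 0.038 + 0.040 + 0.068 = 0.256; P(Supplier=S2 | Grade=C) = 0.110/0.256 = 0.42969.
P(Grade=E) = 0.038 + 0.068 + 0.052 + 0.080 = 0.238; P(Supplier=S2 | Grade=E) = 0.038/0.238 = 0.15966.
Difference = 0.2700.

0.2700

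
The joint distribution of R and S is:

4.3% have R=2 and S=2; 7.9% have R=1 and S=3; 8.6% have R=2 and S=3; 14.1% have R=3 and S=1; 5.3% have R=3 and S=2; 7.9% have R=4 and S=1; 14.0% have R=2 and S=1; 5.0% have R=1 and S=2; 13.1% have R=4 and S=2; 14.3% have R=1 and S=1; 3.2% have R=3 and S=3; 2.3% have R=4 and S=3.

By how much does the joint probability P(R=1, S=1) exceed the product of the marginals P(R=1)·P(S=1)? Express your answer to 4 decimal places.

0.0062

P(R=1) = 0.143 + 0.050 + 0.079 = 0.272.
P(S=1) = 0.143 + 0.140 + 0.141 + 0.079 = 0.503.
P(R=1, S=1) − P(R=1)P(S=1) = 0.143 − 0.272×0.503 = 0.0062.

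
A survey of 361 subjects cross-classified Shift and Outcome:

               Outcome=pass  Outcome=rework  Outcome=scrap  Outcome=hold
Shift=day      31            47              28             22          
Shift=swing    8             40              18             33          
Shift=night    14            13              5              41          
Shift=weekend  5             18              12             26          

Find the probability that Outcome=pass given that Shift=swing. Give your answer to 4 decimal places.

0.0808

Total with Shift=swing: 8 + 40 + 18 + 33 = 99.
P(Outcome=pass | Shift=swing) = 8/99 = 0.0808.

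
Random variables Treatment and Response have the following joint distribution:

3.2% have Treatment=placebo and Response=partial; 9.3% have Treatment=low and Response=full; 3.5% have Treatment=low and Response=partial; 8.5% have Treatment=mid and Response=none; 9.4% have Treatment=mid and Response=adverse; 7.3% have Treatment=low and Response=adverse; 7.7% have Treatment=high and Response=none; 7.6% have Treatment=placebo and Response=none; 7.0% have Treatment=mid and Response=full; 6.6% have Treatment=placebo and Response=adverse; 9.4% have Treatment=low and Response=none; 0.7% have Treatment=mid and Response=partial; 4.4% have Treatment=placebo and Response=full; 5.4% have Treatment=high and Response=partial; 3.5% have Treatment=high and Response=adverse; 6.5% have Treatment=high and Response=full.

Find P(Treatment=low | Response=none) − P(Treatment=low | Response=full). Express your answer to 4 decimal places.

P(Response=none) = 0.076 + 0.094 + 0.085 + 0.077 = 0.332; P(Treatment=low | Response=none) = 0.094/0.332 = 0.28313.
P(Response=full) = 0.044 + 0.093 + 0.070 + 0.065 = 0.272; P(Treatment=low | Response=full) = 0.093/0.272 = 0.34191.
Difference = -0.0588.

-0.0588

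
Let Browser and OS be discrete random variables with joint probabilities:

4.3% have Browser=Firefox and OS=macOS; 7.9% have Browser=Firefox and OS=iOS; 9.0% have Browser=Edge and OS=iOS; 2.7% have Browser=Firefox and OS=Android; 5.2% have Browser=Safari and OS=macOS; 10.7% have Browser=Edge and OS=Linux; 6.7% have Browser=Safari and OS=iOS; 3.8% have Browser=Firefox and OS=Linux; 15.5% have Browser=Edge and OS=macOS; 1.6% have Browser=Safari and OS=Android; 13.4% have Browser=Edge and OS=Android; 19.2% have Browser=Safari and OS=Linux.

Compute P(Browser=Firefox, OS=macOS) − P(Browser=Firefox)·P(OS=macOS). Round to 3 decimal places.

-0.004

P(Browser=Firefox) = 0.043 + 0.038 + 0.079 + 0.027 = 0.187.
P(OS=macOS) = 0.043 + 0.052 + 0.155 = 0.250.
P(Browser=Firefox, OS=macOS) − P(Browser=Firefox)P(OS=macOS) = 0.043 − 0.187×0.250 = -0.004.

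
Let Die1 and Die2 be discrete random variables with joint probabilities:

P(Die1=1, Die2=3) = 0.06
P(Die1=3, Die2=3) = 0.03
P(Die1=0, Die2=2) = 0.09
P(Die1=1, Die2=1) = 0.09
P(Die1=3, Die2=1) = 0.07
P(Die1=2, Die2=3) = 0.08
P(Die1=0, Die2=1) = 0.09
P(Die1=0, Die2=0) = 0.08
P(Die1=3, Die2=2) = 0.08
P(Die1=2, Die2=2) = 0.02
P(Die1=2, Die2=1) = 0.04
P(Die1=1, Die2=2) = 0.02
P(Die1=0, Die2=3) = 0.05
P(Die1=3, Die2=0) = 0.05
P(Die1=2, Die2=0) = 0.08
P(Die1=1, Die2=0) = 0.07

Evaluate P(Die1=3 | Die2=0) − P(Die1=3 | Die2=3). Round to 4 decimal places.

P(Die2=0) = 0.08 + 0.07 + 0.08 + 0.05 = 0.28; P(Die1=3 | Die2=0) = 0.05/0.28 = 0.17857.
P(Die2=3) = 0.05 + 0.06 + 0.08 + 0.03 = 0.22; P(Die1=3 | Die2=3) = 0.03/0.22 = 0.13636.
Difference = 0.0422.

0.0422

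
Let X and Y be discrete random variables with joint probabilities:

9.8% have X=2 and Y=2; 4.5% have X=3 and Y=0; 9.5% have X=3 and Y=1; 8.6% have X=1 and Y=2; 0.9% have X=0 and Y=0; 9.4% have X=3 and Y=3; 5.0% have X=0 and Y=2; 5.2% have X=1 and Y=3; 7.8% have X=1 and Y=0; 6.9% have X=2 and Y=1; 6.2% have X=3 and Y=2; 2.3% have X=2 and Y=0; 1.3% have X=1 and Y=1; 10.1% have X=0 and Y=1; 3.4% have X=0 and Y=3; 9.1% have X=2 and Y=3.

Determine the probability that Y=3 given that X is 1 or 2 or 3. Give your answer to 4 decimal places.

P(X=1) = 0.078 + 0.013 + 0.086 + 0.052 = 0.229.
P(X=2) = 0.023 + 0.069 + 0.098 + 0.091 = 0.281.
P(X=3) = 0.045 + 0.095 + 0.062 + 0.094 = 0.296.
P(X ∈ {1, 2, 3}) = 0.229 + 0.281 + 0.296 = 0.806; P(Y=3, X ∈ {1, 2, 3}) = 0.052 + 0.091 + 0.094 = 0.237.
P(Y=3 | X ∈ {1, 2, 3}) = 0.237/0.806 = 0.2940.

0.2940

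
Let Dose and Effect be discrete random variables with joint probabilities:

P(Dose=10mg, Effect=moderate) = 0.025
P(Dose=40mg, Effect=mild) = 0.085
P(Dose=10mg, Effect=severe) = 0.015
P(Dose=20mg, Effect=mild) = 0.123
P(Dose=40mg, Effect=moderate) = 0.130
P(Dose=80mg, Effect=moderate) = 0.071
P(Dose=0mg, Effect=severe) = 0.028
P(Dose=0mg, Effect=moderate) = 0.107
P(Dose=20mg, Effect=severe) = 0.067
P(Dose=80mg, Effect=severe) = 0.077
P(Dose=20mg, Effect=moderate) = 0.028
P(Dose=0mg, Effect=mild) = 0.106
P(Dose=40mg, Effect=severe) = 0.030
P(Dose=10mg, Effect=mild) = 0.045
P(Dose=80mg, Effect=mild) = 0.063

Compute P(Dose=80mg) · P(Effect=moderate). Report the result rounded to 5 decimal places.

0.07617

P(Dose=80mg) = 0.063 + 0.071 + 0.077 = 0.211.
P(Effect=moderate) = 0.107 + 0.025 + 0.028 + 0.130 + 0.071 = 0.361.
Product: 0.211 × 0.361 = 0.07617.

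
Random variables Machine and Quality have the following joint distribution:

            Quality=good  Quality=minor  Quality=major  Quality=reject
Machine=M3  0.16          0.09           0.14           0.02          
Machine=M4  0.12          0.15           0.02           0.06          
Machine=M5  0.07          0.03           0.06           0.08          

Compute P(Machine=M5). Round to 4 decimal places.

P(Machine=M5) = 0.07 + 0.03 + 0.06 + 0.08 = 0.24.

0.2400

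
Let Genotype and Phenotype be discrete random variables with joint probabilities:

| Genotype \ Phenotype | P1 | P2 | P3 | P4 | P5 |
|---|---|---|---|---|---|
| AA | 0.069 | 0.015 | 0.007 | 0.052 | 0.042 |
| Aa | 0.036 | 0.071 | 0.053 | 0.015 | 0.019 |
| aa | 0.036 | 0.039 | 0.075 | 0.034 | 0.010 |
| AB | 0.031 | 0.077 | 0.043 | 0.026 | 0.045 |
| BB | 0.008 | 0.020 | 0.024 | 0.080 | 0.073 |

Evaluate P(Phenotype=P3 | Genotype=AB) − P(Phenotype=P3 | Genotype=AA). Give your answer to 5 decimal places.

0.15586

P(Genotype=AB) = 0.031 + 0.077 + 0.043 + 0.026 + 0.045 = 0.222; P(Phenotype=P3 | Genotype=AB) = 0.043/0.222 = 0.193694.
P(Genotype=AA) = 0.069 + 0.015 + 0.007 + 0.052 + 0.042 = 0.185; P(Phenotype=P3 | Genotype=AA) = 0.007/0.185 = 0.037838.
Difference = 0.15586.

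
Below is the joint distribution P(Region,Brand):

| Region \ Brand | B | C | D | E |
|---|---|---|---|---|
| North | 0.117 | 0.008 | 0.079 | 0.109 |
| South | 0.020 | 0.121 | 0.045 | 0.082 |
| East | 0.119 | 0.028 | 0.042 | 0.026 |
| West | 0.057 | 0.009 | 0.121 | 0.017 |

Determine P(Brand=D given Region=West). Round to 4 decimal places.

0.5931

P(Region=West) = 0.057 + 0.009 + 0.121 + 0.017 = 0.204.
P(Brand=D | Region=West) = 0.121/0.204 = 0.5931.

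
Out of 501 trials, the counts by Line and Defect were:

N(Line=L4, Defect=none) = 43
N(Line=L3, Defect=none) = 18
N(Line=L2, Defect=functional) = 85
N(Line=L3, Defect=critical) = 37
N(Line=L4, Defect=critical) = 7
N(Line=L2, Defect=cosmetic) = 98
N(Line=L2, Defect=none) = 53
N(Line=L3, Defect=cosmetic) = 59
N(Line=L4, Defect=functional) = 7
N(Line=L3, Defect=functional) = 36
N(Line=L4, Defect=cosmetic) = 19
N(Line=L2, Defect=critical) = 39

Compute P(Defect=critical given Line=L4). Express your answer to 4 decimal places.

Total with Line=L4: 43 + 19 + 7 + 7 = 76.
P(Defect=critical | Line=L4) = 7/76 = 0.0921.

0.0921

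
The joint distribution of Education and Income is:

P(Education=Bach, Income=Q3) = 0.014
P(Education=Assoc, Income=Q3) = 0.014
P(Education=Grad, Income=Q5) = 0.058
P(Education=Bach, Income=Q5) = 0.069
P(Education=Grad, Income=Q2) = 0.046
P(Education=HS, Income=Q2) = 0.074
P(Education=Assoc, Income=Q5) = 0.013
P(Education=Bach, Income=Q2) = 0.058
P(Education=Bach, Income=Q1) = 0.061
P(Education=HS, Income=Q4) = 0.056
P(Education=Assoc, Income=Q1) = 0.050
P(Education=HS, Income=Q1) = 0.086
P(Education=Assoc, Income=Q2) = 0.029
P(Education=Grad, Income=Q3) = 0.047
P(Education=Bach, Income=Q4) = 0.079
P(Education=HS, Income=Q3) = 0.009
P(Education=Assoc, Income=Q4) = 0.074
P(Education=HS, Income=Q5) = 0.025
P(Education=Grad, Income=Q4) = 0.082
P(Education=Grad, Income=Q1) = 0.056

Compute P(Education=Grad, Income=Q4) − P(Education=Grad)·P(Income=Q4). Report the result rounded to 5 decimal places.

P(Education=Grad) = 0.056 + 0.046 + 0.047 + 0.082 + 0.058 = 0.289.
P(Income=Q4) = 0.056 + 0.074 + 0.079 + 0.082 = 0.291.
P(Education=Grad, Income=Q4) − P(Education=Grad)P(Income=Q4) = 0.082 − 0.289×0.291 = -0.00210.

-0.00210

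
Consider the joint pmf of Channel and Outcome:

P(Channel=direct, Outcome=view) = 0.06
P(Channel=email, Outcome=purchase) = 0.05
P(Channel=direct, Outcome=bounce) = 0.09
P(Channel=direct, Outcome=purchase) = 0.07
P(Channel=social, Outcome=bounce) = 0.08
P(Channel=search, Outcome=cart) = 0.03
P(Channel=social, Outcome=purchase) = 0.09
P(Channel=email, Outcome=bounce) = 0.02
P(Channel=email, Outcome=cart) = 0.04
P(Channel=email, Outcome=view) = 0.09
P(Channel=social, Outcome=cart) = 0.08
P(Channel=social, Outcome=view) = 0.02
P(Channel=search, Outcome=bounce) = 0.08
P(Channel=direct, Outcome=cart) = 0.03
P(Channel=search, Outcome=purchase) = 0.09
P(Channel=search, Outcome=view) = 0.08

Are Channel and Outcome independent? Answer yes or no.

P(Channel=social) = 0.27 and P(Outcome=view) = 0.25, so their product is 0.0675, but P(Channel=social, Outcome=view) = 0.02. Since these differ, Channel and Outcome are not independent.

no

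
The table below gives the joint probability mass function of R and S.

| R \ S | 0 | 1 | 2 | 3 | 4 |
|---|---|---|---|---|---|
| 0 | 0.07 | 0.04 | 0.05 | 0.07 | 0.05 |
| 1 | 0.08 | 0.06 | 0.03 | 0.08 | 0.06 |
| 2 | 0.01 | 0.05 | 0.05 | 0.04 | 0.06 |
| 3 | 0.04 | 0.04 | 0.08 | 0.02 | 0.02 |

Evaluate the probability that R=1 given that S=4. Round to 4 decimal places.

P(S=4) = 0.05 + 0.06 + 0.06 + 0.02 = 0.19.
P(R=1 | S=4) = 0.06/0.19 = 0.3158.

0.3158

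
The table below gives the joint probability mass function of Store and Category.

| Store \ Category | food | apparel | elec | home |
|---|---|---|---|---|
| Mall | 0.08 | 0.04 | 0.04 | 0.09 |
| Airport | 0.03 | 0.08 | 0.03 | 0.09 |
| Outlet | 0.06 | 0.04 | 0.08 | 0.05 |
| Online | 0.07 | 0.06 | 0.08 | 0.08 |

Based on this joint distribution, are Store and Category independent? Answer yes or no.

P(Store=Airport) = 0.23 and P(Category=apparel) = 0.22, so their product is 0.0506, but P(Store=Airport, Category=apparel) = 0.08. Since these differ, Store and Category are not independent.

no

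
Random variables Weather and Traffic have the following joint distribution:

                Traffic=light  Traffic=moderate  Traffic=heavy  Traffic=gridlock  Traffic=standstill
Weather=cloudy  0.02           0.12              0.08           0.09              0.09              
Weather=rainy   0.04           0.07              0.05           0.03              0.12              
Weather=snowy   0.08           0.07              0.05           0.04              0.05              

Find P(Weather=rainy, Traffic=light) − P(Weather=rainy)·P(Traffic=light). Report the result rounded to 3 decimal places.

P(Weather=rainy) = 0.04 + 0.07 + 0.05 + 0.03 + 0.12 = 0.31.
P(Traffic=light) = 0.02 + 0.04 + 0.08 = 0.14.
P(Weather=rainy, Traffic=light) − P(Weather=rainy)P(Traffic=light) = 0.04 − 0.31×0.14 = -0.003.

-0.003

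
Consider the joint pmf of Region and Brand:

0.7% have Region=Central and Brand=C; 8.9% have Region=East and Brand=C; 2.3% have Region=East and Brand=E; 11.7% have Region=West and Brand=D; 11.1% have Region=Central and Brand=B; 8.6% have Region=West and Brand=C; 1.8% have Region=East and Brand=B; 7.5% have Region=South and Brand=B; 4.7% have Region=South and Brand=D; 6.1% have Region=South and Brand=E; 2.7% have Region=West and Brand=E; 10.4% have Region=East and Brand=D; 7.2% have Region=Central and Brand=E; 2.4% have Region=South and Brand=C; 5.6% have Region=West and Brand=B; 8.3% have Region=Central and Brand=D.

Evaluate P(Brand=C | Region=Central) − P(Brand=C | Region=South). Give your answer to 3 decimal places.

-0.090

P(Region=Central) = 0.111 + 0.007 + 0.083 + 0.072 = 0.273; P(Brand=C | Region=Central) = 0.007/0.273 = 0.0256.
P(Region=South) = 0.075 + 0.024 + 0.047 + 0.061 = 0.207; P(Brand=C | Region=South) = 0.024/0.207 = 0.1159.
Difference = -0.090.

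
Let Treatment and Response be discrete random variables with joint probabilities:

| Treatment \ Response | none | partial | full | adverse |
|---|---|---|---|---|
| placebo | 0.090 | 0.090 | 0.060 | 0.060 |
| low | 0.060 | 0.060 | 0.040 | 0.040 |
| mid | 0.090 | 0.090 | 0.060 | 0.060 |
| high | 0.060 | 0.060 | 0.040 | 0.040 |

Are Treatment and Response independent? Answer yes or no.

Every cell satisfies P(Treatment,Response) = P(Treatment)·P(Response). For instance P(Treatment=low) = 0.200, P(Response=none) = 0.300, and 0.200×0.300 = 0.060 matches the joint entry. So Treatment and Response are independent.

yes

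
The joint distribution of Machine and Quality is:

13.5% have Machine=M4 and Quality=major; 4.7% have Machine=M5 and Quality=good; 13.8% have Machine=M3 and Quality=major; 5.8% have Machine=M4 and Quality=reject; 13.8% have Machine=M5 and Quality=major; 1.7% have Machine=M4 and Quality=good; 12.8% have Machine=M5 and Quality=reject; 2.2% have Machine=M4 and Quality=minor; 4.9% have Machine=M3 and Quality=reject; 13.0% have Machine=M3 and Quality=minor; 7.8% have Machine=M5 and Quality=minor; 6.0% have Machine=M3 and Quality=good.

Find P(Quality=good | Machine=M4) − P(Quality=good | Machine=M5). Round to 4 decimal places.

P(Machine=M4) = 0.017 + 0.022 + 0.135 + 0.058 = 0.232; P(Quality=good | Machine=M4) = 0.017/0.232 = 0.07328.
P(Machine=M5) = 0.047 + 0.078 + 0.138 + 0.128 = 0.391; P(Quality=good | Machine=M5) = 0.047/0.391 = 0.12020.
Difference = -0.0469.

-0.0469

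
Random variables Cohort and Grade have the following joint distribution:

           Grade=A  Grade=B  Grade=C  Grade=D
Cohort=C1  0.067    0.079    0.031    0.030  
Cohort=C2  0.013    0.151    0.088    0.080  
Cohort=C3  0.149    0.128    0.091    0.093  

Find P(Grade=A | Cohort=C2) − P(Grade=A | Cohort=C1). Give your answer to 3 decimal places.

P(Cohort=C2) = 0.013 + 0.151 + 0.088 + 0.080 = 0.332; P(Grade=A | Cohort=C2) = 0.013/0.332 = 0.0392.
P(Cohort=C1) = 0.067 + 0.079 + 0.031 + 0.030 = 0.207; P(Grade=A | Cohort=C1) = 0.067/0.207 = 0.3237.
Difference = -0.285.

-0.285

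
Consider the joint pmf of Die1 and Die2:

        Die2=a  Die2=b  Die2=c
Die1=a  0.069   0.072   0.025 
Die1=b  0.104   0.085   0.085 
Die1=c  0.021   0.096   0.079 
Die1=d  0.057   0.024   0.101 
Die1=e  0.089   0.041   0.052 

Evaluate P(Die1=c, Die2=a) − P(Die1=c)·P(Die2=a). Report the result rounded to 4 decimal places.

P(Die1=c) = 0.021 + 0.096 + 0.079 = 0.196.
P(Die2=a) = 0.069 + 0.104 + 0.021 + 0.057 + 0.089 = 0.340.
P(Die1=c, Die2=a) − P(Die1=c)P(Die2=a) = 0.021 − 0.196×0.340 = -0.0456.

-0.0456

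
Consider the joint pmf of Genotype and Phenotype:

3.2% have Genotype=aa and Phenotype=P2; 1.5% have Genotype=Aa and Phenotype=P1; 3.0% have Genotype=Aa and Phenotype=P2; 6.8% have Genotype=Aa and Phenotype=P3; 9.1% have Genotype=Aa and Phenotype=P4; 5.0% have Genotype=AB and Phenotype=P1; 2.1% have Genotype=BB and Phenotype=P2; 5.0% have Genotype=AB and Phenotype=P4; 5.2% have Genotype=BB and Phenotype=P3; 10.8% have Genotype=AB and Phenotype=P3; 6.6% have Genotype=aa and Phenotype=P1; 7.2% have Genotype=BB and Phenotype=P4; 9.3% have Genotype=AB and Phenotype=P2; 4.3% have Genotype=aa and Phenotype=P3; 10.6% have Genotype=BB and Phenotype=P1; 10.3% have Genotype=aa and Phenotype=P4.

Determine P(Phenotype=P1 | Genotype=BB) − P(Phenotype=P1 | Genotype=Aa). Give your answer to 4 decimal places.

P(Genotype=BB) = 0.106 + 0.021 + 0.052 + 0.072 = 0.251; P(Phenotype=P1 | Genotype=BB) = 0.106/0.251 = 0.42231.
P(Genotype=Aa) = 0.015 + 0.030 + 0.068 + 0.091 = 0.204; P(Phenotype=P1 | Genotype=Aa) = 0.015/0.204 = 0.07353.
Difference = 0.3488.

0.3488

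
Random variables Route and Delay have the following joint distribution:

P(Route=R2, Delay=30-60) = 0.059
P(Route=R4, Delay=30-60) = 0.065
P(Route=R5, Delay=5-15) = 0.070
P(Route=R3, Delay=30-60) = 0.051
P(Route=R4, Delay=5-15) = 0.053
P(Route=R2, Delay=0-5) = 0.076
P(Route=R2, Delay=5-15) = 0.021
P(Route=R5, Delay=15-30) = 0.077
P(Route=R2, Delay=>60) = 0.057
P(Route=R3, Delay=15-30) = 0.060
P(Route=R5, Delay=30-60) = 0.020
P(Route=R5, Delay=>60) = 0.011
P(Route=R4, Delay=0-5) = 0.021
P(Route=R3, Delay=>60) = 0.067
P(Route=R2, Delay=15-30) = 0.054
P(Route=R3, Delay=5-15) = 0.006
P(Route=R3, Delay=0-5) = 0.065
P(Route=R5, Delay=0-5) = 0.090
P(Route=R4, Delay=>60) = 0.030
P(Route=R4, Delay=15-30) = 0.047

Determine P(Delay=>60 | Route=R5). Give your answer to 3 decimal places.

0.041

P(Route=R5) = 0.090 + 0.070 + 0.077 + 0.020 + 0.011 = 0.268.
P(Delay=>60 | Route=R5) = 0.011/0.268 = 0.041.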